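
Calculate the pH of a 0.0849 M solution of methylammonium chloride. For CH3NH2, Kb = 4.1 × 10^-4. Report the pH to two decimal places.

CH3NH3+ is the conjugate acid of the weak base CH3NH2.
Ka = Kw/Kb = 1.0×10^-14 / 4.1 × 10^-4 = 2.44 × 10^-11
Ka = x²/(0.0849 − x) = 2.44 × 10^-11
Neglecting x in the denominator: x = √(2.44 × 10^-11 × 0.0849) = 1.44 × 10^-6 M
Check: 0.0017% ionized — well under 5%, approximation valid.
pH = −log[H+] = −log(1.44 × 10^-6) = 5.84

pH = 5.84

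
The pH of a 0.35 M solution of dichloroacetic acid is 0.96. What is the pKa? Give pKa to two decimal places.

pKa = 1.30

[H+] = 10^(-0.96) = 1.10 × 10^-1 M
At equilibrium [HA] = 0.35 − 1.10 × 10^-1 = 2.40 × 10^-1 M
Ka = [H+][A-]/[HA] = (1.10 × 10^-1)² / 2.40 × 10^-1 = 5.04 × 10^-2
pKa = -log(5.04 × 10^-2) = 1.30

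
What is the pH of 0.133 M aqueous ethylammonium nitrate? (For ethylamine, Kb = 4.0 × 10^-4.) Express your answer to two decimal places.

pH = 5.74

C2H5NH3+ is the conjugate acid of the weak base C2H5NH2.
Ka = Kw/Kb = 1.0×10^-14 / 4.0 × 10^-4 = 2.50 × 10^-11
From the ICE table, Ka = [H+]²/(0.133 − [H+]) = 2.50 × 10^-11.
Since Ka ≪ C₀, [H+] ≈ √(Ka·C₀) = 1.82 × 10^-6 M.
pH = −log[H+] = −log(1.82 × 10^-6) = 5.74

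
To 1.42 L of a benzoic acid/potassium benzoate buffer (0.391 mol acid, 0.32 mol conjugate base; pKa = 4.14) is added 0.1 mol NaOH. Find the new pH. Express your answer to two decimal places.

OH- converts C6H5COOH to C6H5COO-: C6H5COOH → 0.291 mol, C6H5COO- → 0.42 mol.
pH = pKa + log([A⁻]/[HA]) = 4.14 + log(0.42/0.291) = 4.14 +0.159

pH = 4.30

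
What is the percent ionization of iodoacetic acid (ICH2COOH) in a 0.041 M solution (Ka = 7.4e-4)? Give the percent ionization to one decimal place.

ICH2COOH ⇌ ICH2COO- + H+; let x = [H+] at equilibrium.
Solve x² + 0.00074x − 3.03e-05 = 0 → x = 5.15 × 10^-3 M
% ionization = x/C₀ × 100% = 5.15 × 10^-3/0.041 × 100% = 12.6%

12.6%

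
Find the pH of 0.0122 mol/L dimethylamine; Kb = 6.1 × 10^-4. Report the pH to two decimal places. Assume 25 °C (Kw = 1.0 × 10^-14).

pH = 11.39

(CH3)2NH + H2O ⇌ (CH3)2NH2+ + OH-
Kb = [OH-]²/(0.0122 − [OH-]) = 6.1 × 10^-4
[OH-] is not negligible relative to C₀; solve [OH-]² + 0.00061·[OH-] − 7.44e-06 = 0.
[OH-] = [−0.00061 + √(0.00061² + 2.98e-05)]/2 = 2.44 × 10^-3 M
pOH = 2.61, so pH = 14.00 − pOH = 11.39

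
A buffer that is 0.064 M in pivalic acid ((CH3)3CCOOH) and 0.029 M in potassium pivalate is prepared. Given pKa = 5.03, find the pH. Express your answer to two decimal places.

pH = 4.69

Using pH = pKa + log([base]/[acid]) with [base]/[acid] = 0.029/0.064:
pH = 5.03 + (-0.344) = 4.69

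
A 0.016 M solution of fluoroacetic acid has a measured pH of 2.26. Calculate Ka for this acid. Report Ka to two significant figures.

Ka = 2.9 × 10^-3

[H+] = 10^(-2.26) = 5.50 × 10^-3 M
At equilibrium [HA] = 0.016 − 5.50 × 10^-3 = 1.05 × 10^-2 M
Ka = [H+][A-]/[HA] = (5.50 × 10^-3)² / 1.05 × 10^-2 = 2.9 × 10^-3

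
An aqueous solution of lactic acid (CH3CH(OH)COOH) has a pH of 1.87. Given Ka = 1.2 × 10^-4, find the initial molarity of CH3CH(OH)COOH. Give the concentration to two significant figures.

C₀ = 1.5 M

[H+] = 10^(-1.87) = 1.35 × 10^-2 M = x
Ka = x²/(C₀ − x) ⇒ C₀ = x + x²/Ka
C₀ = 1.35 × 10^-2 + (1.35 × 10^-2)²/(1.2 × 10^-4) = 1.53 M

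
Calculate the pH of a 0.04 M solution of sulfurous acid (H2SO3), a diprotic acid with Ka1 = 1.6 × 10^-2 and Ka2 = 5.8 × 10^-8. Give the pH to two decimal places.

Ka1 ≫ Ka2, so treat the first dissociation as the only significant source of H+.
Ka1 = x²/(0.04 − x) = 1.6 × 10^-2
Solving the quadratic: x = (−Ka1 + √(Ka1² + 4·Ka1·C₀))/2 = 1.85 × 10^-2 M
pH = −log(1.85 × 10^-2) = 1.73

pH = 1.73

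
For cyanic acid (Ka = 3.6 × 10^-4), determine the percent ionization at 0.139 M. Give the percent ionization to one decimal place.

HOCN ⇌ OCN- + H+; let x = [H+] at equilibrium.
Ka = x²/(C₀ − x); solving the quadratic gives x = 6.90 × 10^-3 M.
Fraction ionized = 6.90 × 10^-3 / 0.139 = 0.0496 → 5.0%

5.0%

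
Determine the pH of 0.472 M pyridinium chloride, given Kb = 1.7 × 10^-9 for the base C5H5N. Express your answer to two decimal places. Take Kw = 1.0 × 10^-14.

C5H5NH+ is the conjugate acid of the weak base C5H5N.
Ka = Kw/Kb = 1.0×10^-14 / 1.7 × 10^-9 = 5.88 × 10^-6
Let x = [H+] at equilibrium. Ka = x²/(0.472 − x).
Neglecting x in the denominator: x = √(5.88 × 10^-6 × 0.472) = 1.67 × 10^-3 M
Check: 0.35% ionized — well under 5%, approximation valid.
pH = −log[H+] = −log(1.67 × 10^-3) = 2.78

pH = 2.78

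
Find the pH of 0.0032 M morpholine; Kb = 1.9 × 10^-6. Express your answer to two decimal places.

pH = 9.89

C4H8ONH + H2O ⇌ C4H8ONH2+ + OH-
Kb = x²/(0.0032 − x) = 1.9 × 10^-6
Assume x ≪ 0.0032: x ≈ √(1.9 × 10^-6 × 0.0032) = 7.80 × 10^-5 M
Check: 2.4% ionized — well under 5%, approximation valid.
pOH = 4.11, so pH = 14.00 − pOH = 9.89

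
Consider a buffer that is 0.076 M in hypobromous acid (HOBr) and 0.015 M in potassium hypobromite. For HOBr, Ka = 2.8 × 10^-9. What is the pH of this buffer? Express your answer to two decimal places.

pH = 7.85

pKa = −log(2.8 × 10^-9) = 8.553
Using pH = pKa + log([base]/[acid]) with [base]/[acid] = 0.015/0.076:
pH = 8.553 + (-0.705) = 7.85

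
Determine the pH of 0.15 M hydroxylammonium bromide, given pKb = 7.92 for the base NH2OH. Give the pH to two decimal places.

pH = 3.45

NH3OH+ is the conjugate acid of the weak base NH2OH.
Kb = 10^(−7.92) = 1.20 × 10^-8
Ka = Kw/Kb = 1.0×10^-14 / 1.20 × 10^-8 = 8.33 × 10^-7
Ka = x²/(0.15 − x) = 8.33 × 10^-7
Assume x ≪ 0.15: x ≈ √(8.33 × 10^-7 × 0.15) = 3.53 × 10^-4 M
pH = −log[H+] = −log(3.53 × 10^-4) = 3.45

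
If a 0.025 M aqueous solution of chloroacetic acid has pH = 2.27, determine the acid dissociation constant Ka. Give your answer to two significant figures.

Ka = 1.5 × 10^-3

[H+] = 10^(-2.27) = 5.37 × 10^-3 M
At equilibrium [HA] = 0.025 − 5.37 × 10^-3 = 1.96 × 10^-2 M
Ka = [H+][A-]/[HA] = (5.37 × 10^-3)² / 1.96 × 10^-2 = 1.5 × 10^-3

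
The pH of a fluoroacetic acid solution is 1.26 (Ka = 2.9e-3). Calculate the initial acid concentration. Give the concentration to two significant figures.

[H+] = 10^(-1.26) = 5.50 × 10^-2 M = x
Ka = x²/(C₀ − x) ⇒ C₀ = x + x²/Ka
C₀ = 5.50 × 10^-2 + (5.50 × 10^-2)²/(2.9 × 10^-3) = 1.10 M

C₀ = 1.1 M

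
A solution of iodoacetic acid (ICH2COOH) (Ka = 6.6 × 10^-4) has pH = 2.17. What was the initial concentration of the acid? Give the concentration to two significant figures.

[H+] = 10^(-2.17) = 6.76 × 10^-3 M = x
Ka = x²/(C₀ − x) ⇒ C₀ = x + x²/Ka
C₀ = 6.76 × 10^-3 + (6.76 × 10^-3)²/(6.6 × 10^-4) = 7.60 × 10^-2 M

C₀ = 7.6 × 10^-2 M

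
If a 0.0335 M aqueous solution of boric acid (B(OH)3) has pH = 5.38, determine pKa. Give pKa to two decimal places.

[H+] = 10^(-5.38) = 4.17 × 10^-6 M
At equilibrium [HA] = 0.0335 − 4.17 × 10^-6 = 3.35 × 10^-2 M
Ka = [H+][A-]/[HA] = (4.17 × 10^-6)² / 3.35 × 10^-2 = 5.19 × 10^-10
pKa = -log(5.19 × 10^-10) = 9.28

pKa = 9.28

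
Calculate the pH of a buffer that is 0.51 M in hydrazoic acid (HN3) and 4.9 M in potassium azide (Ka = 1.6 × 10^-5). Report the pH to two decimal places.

pKa = −log(1.6 × 10^-5) = 4.796
pH = pKa + log([A⁻]/[HA]) = 4.796 + log(4.9/0.51)
pH = 4.796 + (+0.983) = 5.78

pH = 5.78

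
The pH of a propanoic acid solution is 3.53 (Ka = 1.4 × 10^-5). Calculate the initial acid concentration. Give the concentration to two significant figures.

[H+] = 10^(-3.53) = 2.95 × 10^-4 M = x
Ka = x²/(C₀ − x) ⇒ C₀ = x + x²/Ka
C₀ = 2.95 × 10^-4 + (2.95 × 10^-4)²/(1.4 × 10^-5) = 6.51 × 10^-3 M

C₀ = 6.5 × 10^-3 M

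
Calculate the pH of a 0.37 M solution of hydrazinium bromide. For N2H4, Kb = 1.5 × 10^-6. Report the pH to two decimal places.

pH = 4.30

N2H5+ is the conjugate acid of the weak base N2H4.
Ka = Kw/Kb = 1.0×10^-14 / 1.5 × 10^-6 = 6.67 × 10^-9
From the ICE table, Ka = x²/(0.37 − x) = 6.67 × 10^-9.
Neglecting x in the denominator: x = √(6.67 × 10^-9 × 0.37) = 4.97 × 10^-5 M
pH = −log[H+] = −log(4.97 × 10^-5) = 4.30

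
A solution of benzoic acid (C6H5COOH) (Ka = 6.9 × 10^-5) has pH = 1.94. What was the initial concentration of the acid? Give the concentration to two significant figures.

[H+] = 10^(-1.94) = 1.15 × 10^-2 M = x
Ka = x²/(C₀ − x) ⇒ C₀ = x + x²/Ka
C₀ = 1.15 × 10^-2 + (1.15 × 10^-2)²/(6.9 × 10^-5) = 1.93 M

C₀ = 1.9 M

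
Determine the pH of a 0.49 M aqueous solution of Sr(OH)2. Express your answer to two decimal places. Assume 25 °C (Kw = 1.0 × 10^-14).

pH = 13.99

Sr(OH)2 is a strong base (each formula unit releases 2 OH-); [OH-] = 0.98 M.
pOH = -log(0.98) = 0.01
pH = 14.00 - 0.01 = 13.99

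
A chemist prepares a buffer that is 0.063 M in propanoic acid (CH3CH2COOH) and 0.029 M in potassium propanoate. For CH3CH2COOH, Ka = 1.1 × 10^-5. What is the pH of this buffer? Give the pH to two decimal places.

pKa = −log(1.1 × 10^-5) = 4.959
Using pH = pKa + log([base]/[acid]) with [base]/[acid] = 0.029/0.063:
pH = 4.959 + (-0.337) = 4.62

pH = 4.62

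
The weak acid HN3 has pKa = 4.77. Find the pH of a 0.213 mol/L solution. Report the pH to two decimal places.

pH = 2.72

HN3 ⇌ N3- + H+
Ka = 10^(−4.77) = 1.70 × 10^-5
Ka = [H+]²/(0.213 − [H+]) = 1.70 × 10^-5
Assume [H+] ≪ 0.213: [H+] ≈ √(1.70 × 10^-5 × 0.213) = 1.90 × 10^-3 M
Check: 0.89% ionized — well under 5%, approximation valid.
pH = −log(1.90 × 10^-3) = 2.72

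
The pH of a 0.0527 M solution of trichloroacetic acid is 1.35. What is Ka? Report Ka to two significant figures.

Ka = 2.5 × 10^-1

[H+] = 10^(-1.35) = 4.47 × 10^-2 M
At equilibrium [HA] = 0.0527 − 4.47 × 10^-2 = 8.00 × 10^-3 M
Ka = [H+][A-]/[HA] = (4.47 × 10^-2)² / 8.00 × 10^-3 = 2.5 × 10^-1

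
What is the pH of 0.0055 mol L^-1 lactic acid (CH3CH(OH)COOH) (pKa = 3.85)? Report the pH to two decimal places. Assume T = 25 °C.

CH3CH(OH)COOH ⇌ CH3CH(OH)COO- + H+
Ka = 10^(−3.85) = 1.41 × 10^-4
Let x = [H+] at equilibrium. Ka = x²/(0.0055 − x).
x is not negligible relative to C₀; solve x² + 0.000141·x − 7.76e-07 = 0.
x = (−Ka + √(Ka² + 4·Ka·C₀))/2 = 8.13 × 10^-4 M
pH = −log[H+] = −log(8.13 × 10^-4) = 3.09

pH = 3.09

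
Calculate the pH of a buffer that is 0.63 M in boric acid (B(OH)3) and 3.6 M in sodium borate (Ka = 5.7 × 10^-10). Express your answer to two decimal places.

pKa = −log(5.7 × 10^-10) = 9.244
Using pH = pKa + log([base]/[acid]) with [base]/[acid] = 3.6/0.63:
pH = 9.244 + (+0.757) = 10.00

pH = 10.00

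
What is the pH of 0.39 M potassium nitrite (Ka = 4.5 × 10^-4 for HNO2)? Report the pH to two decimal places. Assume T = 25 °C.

pH = 8.47

NO2- is the conjugate base of the weak acid HNO2.
Kb = Kw/Ka = 1.0×10^-14 / 4.5 × 10^-4 = 2.22 × 10^-11
From the ICE table, Kb = [OH-]²/(0.39 − [OH-]) = 2.22 × 10^-11.
Neglecting [OH-] in the denominator: [OH-] = √(2.22 × 10^-11 × 0.39) = 2.94 × 10^-6 M
pOH = −log(2.94 × 10^-6) = 5.53; pH = 14.00 − 5.53 = 8.47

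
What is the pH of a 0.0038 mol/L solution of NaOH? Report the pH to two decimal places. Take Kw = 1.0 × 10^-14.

NaOH is a strong base; [OH-] = 0.0038 M.
pOH = -log(0.0038) = 2.42
pH = 14.00 - 2.42 = 11.58

pH = 11.58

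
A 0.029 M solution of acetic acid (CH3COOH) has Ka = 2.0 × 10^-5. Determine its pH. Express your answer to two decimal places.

pH = 3.12

CH3COOH ⇌ CH3COO- + H+
From the ICE table, Ka = x²/(0.029 − x) = 2.0 × 10^-5.
Since Ka ≪ C₀, x ≈ √(Ka·C₀) = 7.62 × 10^-4 M.
(x/C₀ = 2.6% < 5%, so the approximation holds.)
pH = −log[H+] = −log(7.62 × 10^-4) = 3.12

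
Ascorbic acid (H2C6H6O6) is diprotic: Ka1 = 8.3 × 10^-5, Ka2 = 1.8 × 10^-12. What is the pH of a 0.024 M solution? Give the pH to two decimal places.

Ka1 ≫ Ka2, so treat the first dissociation as the only significant source of H+.
Ka1 = x²/(0.024 − x) = 8.3 × 10^-5
Solving the quadratic: x = (−Ka1 + √(Ka1² + 4·Ka1·C₀))/2 = 1.37 × 10^-3 M
pH = −log(1.37 × 10^-3) = 2.86

pH = 2.86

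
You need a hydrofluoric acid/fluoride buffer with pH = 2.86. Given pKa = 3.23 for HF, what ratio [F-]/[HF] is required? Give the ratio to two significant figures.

pH = pKa + log(r) ⇒ log(r) = 2.86 − 3.23 = -0.37
r = [F-]/[HF] = 10^(-0.37) = 0.427

ratio = 0.43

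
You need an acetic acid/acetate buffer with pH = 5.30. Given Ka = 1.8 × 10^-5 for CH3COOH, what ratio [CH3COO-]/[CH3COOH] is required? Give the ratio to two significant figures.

pKa = -log(1.8 × 10^-5) = 4.745
pH = pKa + log(r) ⇒ log(r) = 5.30 − 4.745 = +0.555
r = [CH3COO-]/[CH3COOH] = 10^(+0.555) = 3.59

ratio = 3.6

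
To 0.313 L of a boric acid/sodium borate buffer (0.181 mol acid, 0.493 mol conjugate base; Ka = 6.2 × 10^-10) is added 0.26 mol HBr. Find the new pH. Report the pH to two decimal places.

After neutralization: n(B(OH)3) = 0.441 mol, n(B(OH)4-) = 0.233 mol.
pKa = −log(6.2 × 10^-10) = 9.208
pH = pKa + log([A⁻]/[HA]) = 9.208 + log(0.233/0.441) = 9.208 -0.277

pH = 8.93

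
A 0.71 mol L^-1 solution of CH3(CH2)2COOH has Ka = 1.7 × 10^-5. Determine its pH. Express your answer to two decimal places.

pH = 2.46

CH3(CH2)2COOH ⇌ CH3(CH2)2COO- + H+
Ka = x²/(0.71 − x) = 1.7 × 10^-5
Since Ka ≪ C₀, x ≈ √(Ka·C₀) = 3.47 × 10^-3 M.
Check: 0.49% ionized — well under 5%, approximation valid.
pH = −log(3.47 × 10^-3) = 2.46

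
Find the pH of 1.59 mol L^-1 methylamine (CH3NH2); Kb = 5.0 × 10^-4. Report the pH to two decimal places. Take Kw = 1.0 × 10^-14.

CH3NH2 + H2O ⇌ CH3NH3+ + OH-
Kb = [OH-]²/(1.59 − [OH-]) = 5.0 × 10^-4
Neglecting [OH-] in the denominator: [OH-] = √(5.0 × 10^-4 × 1.59) = 2.82 × 10^-2 M
([OH-]/C₀ = 1.8% < 5%, so the approximation holds.)
pOH = 1.55, so pH = 14.00 − pOH = 12.45

pH = 12.45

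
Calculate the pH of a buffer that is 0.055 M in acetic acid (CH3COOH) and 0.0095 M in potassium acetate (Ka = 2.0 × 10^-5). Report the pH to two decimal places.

pKa = −log(2.0 × 10^-5) = 4.699
Henderson–Hasselbalch: pH = pKa + log([CH3COO-]/[CH3COOH]) = 4.699 + log(0.0095/0.055)
pH = 4.699 + (-0.763) = 3.94

pH = 3.94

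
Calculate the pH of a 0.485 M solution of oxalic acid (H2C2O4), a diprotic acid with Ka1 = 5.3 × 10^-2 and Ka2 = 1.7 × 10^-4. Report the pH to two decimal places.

pH = 0.87

Ka1 ≫ Ka2, so treat the first dissociation as the only significant source of H+.
Ka1 = x²/(0.485 − x) = 5.3 × 10^-2
Solving the quadratic: x = (−Ka1 + √(Ka1² + 4·Ka1·C₀))/2 = 1.36 × 10^-1 M
pH = −log(1.36 × 10^-1) = 0.87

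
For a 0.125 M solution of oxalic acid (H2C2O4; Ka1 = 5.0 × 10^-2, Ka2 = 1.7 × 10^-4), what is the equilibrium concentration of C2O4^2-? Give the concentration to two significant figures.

First ionization gives [H+] ≈ [HC2O4-] = 5.79 × 10^-2 M.
Second step: Ka2 = [H+][C2O4^2-]/[HC2O4-] ≈ [C2O4^2-] (since [H+] ≈ [HC2O4-]).
So [C2O4^2-] ≈ Ka2.

1.7 × 10^-4 M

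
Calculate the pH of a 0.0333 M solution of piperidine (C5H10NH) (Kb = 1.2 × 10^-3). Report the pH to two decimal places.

C5H10NH + H2O ⇌ C5H10NH2+ + OH-
Kb = [OH-]²/(0.0333 − [OH-]) = 1.2 × 10^-3
The 5% rule fails; solving [OH-]² + Kb·[OH-] − Kb·C₀ = 0 exactly:
[OH-] = (−Kb + √(Kb² + 4·Kb·C₀))/2 = 5.75 × 10^-3 M
pOH = 2.24, so pH = 14.00 − pOH = 11.76

pH = 11.76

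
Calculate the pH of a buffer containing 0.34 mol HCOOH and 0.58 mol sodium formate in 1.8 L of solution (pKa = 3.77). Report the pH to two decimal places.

pH = pKa + log([A⁻]/[HA]) = 3.77 + log(0.58/0.34)
pH = 3.77 + (+0.232) = 4.00

pH = 4.00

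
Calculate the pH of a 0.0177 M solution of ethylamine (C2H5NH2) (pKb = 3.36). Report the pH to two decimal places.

C2H5NH2 + H2O ⇌ C2H5NH3+ + OH-
Kb = 10^(−3.36) = 4.37 × 10^-4
Let x = [OH-] at equilibrium. Kb = x²/(0.0177 − x).
x is not negligible relative to C₀; solve x² + 0.000437·x − 7.73e-06 = 0.
x = (−Kb + √(Kb² + 4·Kb·C₀))/2 = 2.57 × 10^-3 M
pOH = 2.59, so pH = 14.00 − pOH = 11.41

pH = 11.41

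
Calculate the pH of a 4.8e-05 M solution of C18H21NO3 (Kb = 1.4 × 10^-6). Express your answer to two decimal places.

pH = 8.88

C18H21NO3 + H2O ⇌ C18H22NO3+ + OH-
From the ICE table, Kb = [OH-]²/(4.8e-05 − [OH-]) = 1.4 × 10^-6.
The 5% rule fails; solving [OH-]² + Kb·[OH-] − Kb·C₀ = 0 exactly:
[OH-] = [−1.4e-06 + √(1.4e-06² + 2.69e-10)]/2 = 7.53 × 10^-6 M
pOH = −log(7.53 × 10^-6) = 5.12; pH = 14.00 − 5.12 = 8.88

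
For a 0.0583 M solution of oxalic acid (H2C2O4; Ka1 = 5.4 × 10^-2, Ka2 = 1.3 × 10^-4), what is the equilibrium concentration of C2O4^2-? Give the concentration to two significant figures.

First ionization gives [H+] ≈ [HC2O4-] = 3.53 × 10^-2 M.
Second step: Ka2 = [H+][C2O4^2-]/[HC2O4-] ≈ [C2O4^2-] (since [H+] ≈ [HC2O4-]).
So [C2O4^2-] ≈ Ka2.

1.3 × 10^-4 M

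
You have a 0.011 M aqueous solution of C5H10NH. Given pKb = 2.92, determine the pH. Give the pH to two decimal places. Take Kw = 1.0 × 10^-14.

pH = 11.49

C5H10NH + H2O ⇌ C5H10NH2+ + OH-
Kb = 10^(−2.92) = 1.20 × 10^-3
From the ICE table, Kb = [OH-]²/(0.011 − [OH-]) = 1.20 × 10^-3.
[OH-] is not negligible relative to C₀; solve [OH-]² + 0.0012·[OH-] − 1.32e-05 = 0.
[OH-] = (−Kb + √(Kb² + 4·Kb·C₀))/2 = 3.08 × 10^-3 M
pOH = 2.51, so pH = 14.00 − pOH = 11.49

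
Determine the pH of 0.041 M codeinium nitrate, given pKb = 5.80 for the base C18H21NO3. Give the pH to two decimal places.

pH = 4.79

C18H22NO3+ is the conjugate acid of the weak base C18H21NO3.
Kb = 10^(−5.80) = 1.58 × 10^-6
Ka = Kw/Kb = 1.0×10^-14 / 1.58 × 10^-6 = 6.33 × 10^-9
From the ICE table, Ka = [H+]²/(0.041 − [H+]) = 6.33 × 10^-9.
Since Ka ≪ C₀, [H+] ≈ √(Ka·C₀) = 1.61 × 10^-5 M.
pH = −log(1.61 × 10^-5) = 4.79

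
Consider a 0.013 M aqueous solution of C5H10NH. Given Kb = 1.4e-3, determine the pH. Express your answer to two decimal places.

C5H10NH + H2O ⇌ C5H10NH2+ + OH-
From the ICE table, Kb = [OH-]²/(0.013 − [OH-]) = 1.4 × 10^-3.
Here C₀/Kb ≈ 9.29, so the small-[OH-] approximation fails. Use the quadratic:
[OH-] = (−Kb + √(Kb² + 4·Kb·C₀))/2 = 3.62 × 10^-3 M
pOH = 2.44, so pH = 14.00 − pOH = 11.56

pH = 11.56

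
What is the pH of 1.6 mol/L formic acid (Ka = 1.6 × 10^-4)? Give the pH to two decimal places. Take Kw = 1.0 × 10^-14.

HCOOH ⇌ HCOO- + H+
From the ICE table, Ka = x²/(1.6 − x) = 1.6 × 10^-4.
Assume x ≪ 1.6: x ≈ √(1.6 × 10^-4 × 1.6) = 1.60 × 10^-2 M
pH = −log[H+] = −log(1.60 × 10^-2) = 1.80

pH = 1.80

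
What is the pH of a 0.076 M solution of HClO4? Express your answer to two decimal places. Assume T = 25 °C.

pH = 1.12

HClO4 is a strong acid and dissociates completely, so [H+] = 0.076 M.
pH = -log(0.076) = 1.12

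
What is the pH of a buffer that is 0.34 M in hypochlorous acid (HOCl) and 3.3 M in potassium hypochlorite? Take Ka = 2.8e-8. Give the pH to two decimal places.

pH = 8.54

pKa = −log(2.8 × 10^-8) = 7.553
Henderson–Hasselbalch: pH = pKa + log([OCl-]/[HOCl]) = 7.553 + log(3.3/0.34)
pH = 7.553 + (+0.987) = 8.54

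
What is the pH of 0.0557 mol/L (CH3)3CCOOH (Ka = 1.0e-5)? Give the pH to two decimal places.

pH = 3.13

(CH3)3CCOOH ⇌ (CH3)3CCOO- + H+
Ka = x²/(0.0557 − x) = 1.0 × 10^-5
Since Ka ≪ C₀, x ≈ √(Ka·C₀) = 7.46 × 10^-4 M.
(x/C₀ = 1.3% < 5%, so the approximation holds.)
pH = −log[H+] = −log(7.46 × 10^-4) = 3.13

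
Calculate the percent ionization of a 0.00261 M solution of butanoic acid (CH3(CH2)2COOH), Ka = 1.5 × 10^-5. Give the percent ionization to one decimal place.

7.3%

CH3(CH2)2COOH ⇌ CH3(CH2)2COO- + H+; let x = [H+] at equilibrium.
Solve x² + 1.5e-05x − 3.91e-08 = 0 → x = 1.91 × 10^-4 M
Fraction ionized = 1.91 × 10^-4 / 0.00261 = 0.0732 → 7.3%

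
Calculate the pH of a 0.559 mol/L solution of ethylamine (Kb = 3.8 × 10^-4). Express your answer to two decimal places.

C2H5NH2 + H2O ⇌ C2H5NH3+ + OH-
Let x = [OH-] at equilibrium. Kb = x²/(0.559 − x).
Neglecting x in the denominator: x = √(3.8 × 10^-4 × 0.559) = 1.46 × 10^-2 M
pOH = −log(1.46 × 10^-2) = 1.84; pH = 14.00 − 1.84 = 12.16

pH = 12.16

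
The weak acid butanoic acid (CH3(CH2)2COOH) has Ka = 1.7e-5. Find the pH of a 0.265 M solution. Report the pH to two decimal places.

pH = 2.67

CH3(CH2)2COOH ⇌ CH3(CH2)2COO- + H+
From the ICE table, Ka = [H+]²/(0.265 − [H+]) = 1.7 × 10^-5.
Since Ka ≪ C₀, [H+] ≈ √(Ka·C₀) = 2.12 × 10^-3 M.
([H+]/C₀ = 0.8% < 5%, so the approximation holds.)
pH = −log[H+] = −log(2.12 × 10^-3) = 2.67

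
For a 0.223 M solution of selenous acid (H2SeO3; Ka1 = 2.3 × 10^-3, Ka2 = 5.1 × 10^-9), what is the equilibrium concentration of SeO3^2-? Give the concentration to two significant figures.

5.1 × 10^-9 M

First ionization gives [H+] ≈ [HSeO3-] = 2.15 × 10^-2 M.
Second step: Ka2 = [H+][SeO3^2-]/[HSeO3-] ≈ [SeO3^2-] (since [H+] ≈ [HSeO3-]).
So [SeO3^2-] ≈ Ka2.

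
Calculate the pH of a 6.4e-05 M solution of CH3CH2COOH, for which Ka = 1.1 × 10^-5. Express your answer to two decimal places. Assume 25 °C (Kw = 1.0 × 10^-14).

pH = 4.67

CH3CH2COOH ⇌ CH3CH2COO- + H+
Ka = x²/(6.4e-05 − x) = 1.1 × 10^-5
x is not negligible relative to C₀; solve x² + 1.1e-05·x − 7.04e-10 = 0.
x = [−1.1e-05 + √(1.1e-05² + 2.82e-09)]/2 = 2.16 × 10^-5 M
pH = −log(2.16 × 10^-5) = 4.67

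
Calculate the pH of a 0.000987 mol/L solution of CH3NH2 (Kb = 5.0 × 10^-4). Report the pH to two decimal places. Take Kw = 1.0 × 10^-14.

pH = 10.70

CH3NH2 + H2O ⇌ CH3NH3+ + OH-
From the ICE table, Kb = [OH-]²/(0.000987 − [OH-]) = 5.0 × 10^-4.
Here C₀/Kb ≈ 1.97, so the small-[OH-] approximation fails. Use the quadratic:
[OH-] = [−0.0005 + √(0.0005² + 1.97e-06)]/2 = 4.96 × 10^-4 M
pOH = −log(4.96 × 10^-4) = 3.30; pH = 14.00 − 3.30 = 10.70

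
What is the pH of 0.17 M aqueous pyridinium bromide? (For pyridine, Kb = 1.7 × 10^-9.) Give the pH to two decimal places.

C5H5NH+ is the conjugate acid of the weak base C5H5N.
Ka = Kw/Kb = 1.0×10^-14 / 1.7 × 10^-9 = 5.88 × 10^-6
From the ICE table, Ka = x²/(0.17 − x) = 5.88 × 10^-6.
Neglecting x in the denominator: x = √(5.88 × 10^-6 × 0.17) = 1.00 × 10^-3 M
Check: 0.59% ionized — well under 5%, approximation valid.
pH = −log[H+] = −log(1.00 × 10^-3) = 3.00

pH = 3.00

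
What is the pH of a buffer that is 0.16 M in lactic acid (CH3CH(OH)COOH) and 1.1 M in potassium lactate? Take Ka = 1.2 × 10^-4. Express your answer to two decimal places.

pKa = −log(1.2 × 10^-4) = 3.921
Using pH = pKa + log([base]/[acid]) with [base]/[acid] = 1.1/0.16:
pH = 3.921 + (+0.837) = 4.76

pH = 4.76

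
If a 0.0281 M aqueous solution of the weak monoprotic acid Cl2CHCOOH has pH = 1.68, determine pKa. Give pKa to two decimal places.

pKa = 1.22

[H+] = 10^(-1.68) = 2.09 × 10^-2 M
At equilibrium [HA] = 0.0281 − 2.09 × 10^-2 = 7.20 × 10^-3 M
Ka = [H+][A-]/[HA] = (2.09 × 10^-2)² / 7.20 × 10^-3 = 6.07 × 10^-2
pKa = -log(6.07 × 10^-2) = 1.22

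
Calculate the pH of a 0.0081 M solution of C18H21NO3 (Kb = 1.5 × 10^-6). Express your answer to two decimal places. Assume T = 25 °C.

pH = 10.04

C18H21NO3 + H2O ⇌ C18H22NO3+ + OH-
Let x = [OH-] at equilibrium. Kb = x²/(0.0081 − x).
Assume x ≪ 0.0081: x ≈ √(1.5 × 10^-6 × 0.0081) = 1.10 × 10^-4 M
(x/C₀ = 1.4% < 5%, so the approximation holds.)
pOH = −log(1.10 × 10^-4) = 3.96; pH = 14.00 − 3.96 = 10.04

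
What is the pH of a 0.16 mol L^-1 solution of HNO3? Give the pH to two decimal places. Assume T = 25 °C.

pH = 0.80

HNO3 is a strong acid and dissociates completely, so [H+] = 0.16 M.
pH = -log(0.16) = 0.80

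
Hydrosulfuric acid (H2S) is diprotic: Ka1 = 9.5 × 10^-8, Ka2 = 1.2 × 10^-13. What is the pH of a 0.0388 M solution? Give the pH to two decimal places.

pH = 4.22

Since Ka1 ≫ Ka2, the first ionization dominates [H+].
Ka1 = x²/(0.0388 − x) = 9.5 × 10^-8
x ≈ √(9.5 × 10^-8 × 0.0388) = 6.07 × 10^-5 M
pH = −log(6.07 × 10^-5) = 4.22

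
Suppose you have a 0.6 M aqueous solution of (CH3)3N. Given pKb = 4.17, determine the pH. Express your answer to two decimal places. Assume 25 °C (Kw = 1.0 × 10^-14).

(CH3)3N + H2O ⇌ (CH3)3NH+ + OH-
Kb = 10^(−4.17) = 6.76 × 10^-5
From the ICE table, Kb = x²/(0.6 − x) = 6.76 × 10^-5.
Neglecting x in the denominator: x = √(6.76 × 10^-5 × 0.6) = 6.37 × 10^-3 M
pOH = 2.20, so pH = 14.00 − pOH = 11.80

pH = 11.80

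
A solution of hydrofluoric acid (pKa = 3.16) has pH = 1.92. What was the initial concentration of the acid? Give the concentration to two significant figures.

C₀ = 2.2 × 10^-1 M

[H+] = 10^(-1.92) = 1.20 × 10^-2 M = x
Ka = 10^(−3.16) = 6.92 × 10^-4
Ka = x²/(C₀ − x) ⇒ C₀ = x + x²/Ka
C₀ = 1.20 × 10^-2 + (1.20 × 10^-2)²/(6.92 × 10^-4) = 2.20 × 10^-1 M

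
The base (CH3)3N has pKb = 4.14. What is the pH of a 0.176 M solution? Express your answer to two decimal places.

(CH3)3N + H2O ⇌ (CH3)3NH+ + OH-
Kb = 10^(−4.14) = 7.24 × 10^-5
From the ICE table, Kb = [OH-]²/(0.176 − [OH-]) = 7.24 × 10^-5.
Assume [OH-] ≪ 0.176: [OH-] ≈ √(7.24 × 10^-5 × 0.176) = 3.57 × 10^-3 M
Check: 2% ionized — well under 5%, approximation valid.
pOH = 2.45, so pH = 14.00 − pOH = 11.55

pH = 11.55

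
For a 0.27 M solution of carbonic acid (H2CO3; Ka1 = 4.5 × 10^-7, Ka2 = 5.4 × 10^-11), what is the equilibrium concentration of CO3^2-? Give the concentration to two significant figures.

5.4 × 10^-11 M

First ionization gives [H+] ≈ [HCO3-] = 3.49 × 10^-4 M.
Second step: Ka2 = [H+][CO3^2-]/[HCO3-] ≈ [CO3^2-] (since [H+] ≈ [HCO3-]).
So [CO3^2-] ≈ Ka2.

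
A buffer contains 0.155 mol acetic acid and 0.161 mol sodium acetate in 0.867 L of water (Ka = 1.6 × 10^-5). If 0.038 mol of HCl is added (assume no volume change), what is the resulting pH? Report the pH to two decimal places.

After neutralization: n(CH3COOH) = 0.193 mol, n(CH3COO-) = 0.123 mol.
pKa = −log(1.6 × 10^-5) = 4.796
pH = pKa + log([A⁻]/[HA]) = 4.796 + log(0.123/0.193) = 4.796 -0.196

pH = 4.60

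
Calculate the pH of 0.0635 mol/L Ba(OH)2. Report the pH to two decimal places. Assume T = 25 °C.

Ba(OH)2 is a strong base (each formula unit releases 2 OH-); [OH-] = 0.127 M.
pOH = -log(0.127) = 0.90
pH = 14.00 - 0.90 = 13.10

pH = 13.10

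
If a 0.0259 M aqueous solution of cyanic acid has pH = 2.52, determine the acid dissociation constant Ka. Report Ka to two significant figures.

Ka = 4.0 × 10^-4

[H+] = 10^(-2.52) = 3.02 × 10^-3 M
At equilibrium [HA] = 0.0259 − 3.02 × 10^-3 = 2.29 × 10^-2 M
Ka = [H+][A-]/[HA] = (3.02 × 10^-3)² / 2.29 × 10^-2 = 4.0 × 10^-4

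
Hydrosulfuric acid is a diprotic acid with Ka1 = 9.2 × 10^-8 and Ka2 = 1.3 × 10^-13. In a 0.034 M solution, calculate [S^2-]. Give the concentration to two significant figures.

First ionization gives [H+] ≈ [HS-] = 5.59 × 10^-5 M.
Second step: Ka2 = [H+][S^2-]/[HS-] ≈ [S^2-] (since [H+] ≈ [HS-]).
So [S^2-] ≈ Ka2.

1.3 × 10^-13 M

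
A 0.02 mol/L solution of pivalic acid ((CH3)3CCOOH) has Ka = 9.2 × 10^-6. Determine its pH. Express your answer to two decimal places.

(CH3)3CCOOH ⇌ (CH3)3CCOO- + H+
Ka = [H+]²/(0.02 − [H+]) = 9.2 × 10^-6
Since Ka ≪ C₀, [H+] ≈ √(Ka·C₀) = 4.29 × 10^-4 M.
pH = −log(4.29 × 10^-4) = 3.37

pH = 3.37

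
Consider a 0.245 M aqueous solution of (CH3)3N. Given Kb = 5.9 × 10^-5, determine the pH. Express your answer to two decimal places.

pH = 11.58

(CH3)3N + H2O ⇌ (CH3)3NH+ + OH-
Kb = x²/(0.245 − x) = 5.9 × 10^-5
Neglecting x in the denominator: x = √(5.9 × 10^-5 × 0.245) = 3.80 × 10^-3 M
pOH = −log(3.80 × 10^-3) = 2.42; pH = 14.00 − 2.42 = 11.58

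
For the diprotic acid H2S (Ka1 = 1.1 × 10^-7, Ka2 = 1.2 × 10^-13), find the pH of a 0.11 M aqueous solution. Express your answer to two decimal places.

Since Ka1 ≫ Ka2, the first ionization dominates [H+].
Ka1 = x²/(0.11 − x) = 1.1 × 10^-7
x ≈ √(1.1 × 10^-7 × 0.11) = 1.10 × 10^-4 M
pH = −log(1.10 × 10^-4) = 3.96

pH = 3.96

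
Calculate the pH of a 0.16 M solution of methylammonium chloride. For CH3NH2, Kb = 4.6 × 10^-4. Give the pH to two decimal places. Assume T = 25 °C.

pH = 5.73

CH3NH3+ is the conjugate acid of the weak base CH3NH2.
Ka = Kw/Kb = 1.0×10^-14 / 4.6 × 10^-4 = 2.17 × 10^-11
Let x = [H+] at equilibrium. Ka = x²/(0.16 − x).
Assume x ≪ 0.16: x ≈ √(2.17 × 10^-11 × 0.16) = 1.86 × 10^-6 M
(x/C₀ = 0.0012% < 5%, so the approximation holds.)
pH = −log(1.86 × 10^-6) = 5.73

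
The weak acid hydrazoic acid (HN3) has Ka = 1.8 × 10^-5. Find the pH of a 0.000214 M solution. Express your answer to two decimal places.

HN3 ⇌ N3- + H+
Ka = [H+]²/(0.000214 − [H+]) = 1.8 × 10^-5
The 5% rule fails; solving [H+]² + Ka·[H+] − Ka·C₀ = 0 exactly:
[H+] = (−Ka + √(Ka² + 4·Ka·C₀))/2 = 5.37 × 10^-5 M
pH = −log(5.37 × 10^-5) = 4.27

pH = 4.27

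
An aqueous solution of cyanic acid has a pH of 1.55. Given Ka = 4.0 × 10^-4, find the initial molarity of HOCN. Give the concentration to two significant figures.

C₀ = 2.0 M

[H+] = 10^(-1.55) = 2.82 × 10^-2 M = x
Ka = x²/(C₀ − x) ⇒ C₀ = x + x²/Ka
C₀ = 2.82 × 10^-2 + (2.82 × 10^-2)²/(4.0 × 10^-4) = 2.02 M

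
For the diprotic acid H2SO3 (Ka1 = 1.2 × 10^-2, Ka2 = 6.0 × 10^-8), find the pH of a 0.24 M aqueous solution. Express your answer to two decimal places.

Since Ka1 ≫ Ka2, the first ionization dominates [H+].
Ka1 = x²/(0.24 − x) = 1.2 × 10^-2
Solving the quadratic: x = (−Ka1 + √(Ka1² + 4·Ka1·C₀))/2 = 4.80 × 10^-2 M
pH = −log(4.80 × 10^-2) = 1.32

pH = 1.32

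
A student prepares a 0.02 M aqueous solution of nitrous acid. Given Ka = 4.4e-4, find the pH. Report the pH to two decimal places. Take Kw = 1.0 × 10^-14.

HNO2 ⇌ NO2- + H+
Let x = [H+] at equilibrium. Ka = x²/(0.02 − x).
x is not negligible relative to C₀; solve x² + 0.00044·x − 8.8e-06 = 0.
x = (−Ka + √(Ka² + 4·Ka·C₀))/2 = 2.75 × 10^-3 M
pH = −log[H+] = −log(2.75 × 10^-3) = 2.56

pH = 2.56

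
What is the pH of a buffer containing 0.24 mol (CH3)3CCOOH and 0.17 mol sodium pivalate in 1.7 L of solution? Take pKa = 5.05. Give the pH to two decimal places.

pH = pKa + log([A⁻]/[HA]) = 5.05 + log(0.17/0.24)
pH = 5.05 + (-0.150) = 4.90

pH = 4.90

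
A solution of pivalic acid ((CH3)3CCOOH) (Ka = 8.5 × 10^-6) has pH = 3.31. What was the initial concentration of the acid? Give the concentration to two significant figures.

C₀ = 2.9 × 10^-2 M

[H+] = 10^(-3.31) = 4.90 × 10^-4 M = x
Ka = x²/(C₀ − x) ⇒ C₀ = x + x²/Ka
C₀ = 4.90 × 10^-4 + (4.90 × 10^-4)²/(8.5 × 10^-6) = 2.87 × 10^-2 M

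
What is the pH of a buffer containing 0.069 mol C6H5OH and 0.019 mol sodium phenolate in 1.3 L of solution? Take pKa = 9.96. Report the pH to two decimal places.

pH = 9.40

pH = pKa + log([A⁻]/[HA]) = 9.96 + log(0.019/0.069)
pH = 9.96 + (-0.560) = 9.40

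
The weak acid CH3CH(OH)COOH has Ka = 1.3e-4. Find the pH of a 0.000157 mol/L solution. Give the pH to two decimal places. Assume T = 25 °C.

CH3CH(OH)COOH ⇌ CH3CH(OH)COO- + H+
From the ICE table, Ka = x²/(0.000157 − x) = 1.3 × 10^-4.
x is not negligible relative to C₀; solve x² + 0.00013·x − 2.04e-08 = 0.
x = (−Ka + √(Ka² + 4·Ka·C₀))/2 = 9.20 × 10^-5 M
pH = −log(9.20 × 10^-5) = 4.04

pH = 4.04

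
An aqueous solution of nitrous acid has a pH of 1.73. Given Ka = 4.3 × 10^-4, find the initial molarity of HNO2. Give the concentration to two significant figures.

C₀ = 8.2 × 10^-1 M

[H+] = 10^(-1.73) = 1.86 × 10^-2 M = x
Ka = x²/(C₀ − x) ⇒ C₀ = x + x²/Ka
C₀ = 1.86 × 10^-2 + (1.86 × 10^-2)²/(4.3 × 10^-4) = 8.23 × 10^-1 M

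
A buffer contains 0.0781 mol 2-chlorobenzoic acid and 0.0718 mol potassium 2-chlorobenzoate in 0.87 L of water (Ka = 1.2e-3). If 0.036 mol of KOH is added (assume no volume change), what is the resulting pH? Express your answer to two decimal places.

OH- converts ClC6H4COOH to ClC6H4COO-: ClC6H4COOH → 0.0421 mol, ClC6H4COO- → 0.108 mol.
pKa = −log(1.2 × 10^-3) = 2.921
pH = pKa + log(n_ClC6H4COO-/n_ClC6H4COOH) = 2.921 + log(0.108/0.0421) = 2.921 + (+0.409)

pH = 3.33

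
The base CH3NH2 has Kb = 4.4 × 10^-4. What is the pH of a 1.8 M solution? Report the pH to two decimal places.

pH = 12.45

CH3NH2 + H2O ⇌ CH3NH3+ + OH-
From the ICE table, Kb = x²/(1.8 − x) = 4.4 × 10^-4.
Neglecting x in the denominator: x = √(4.4 × 10^-4 × 1.8) = 2.81 × 10^-2 M
(x/C₀ = 1.6% < 5%, so the approximation holds.)
pOH = 1.55, so pH = 14.00 − pOH = 12.45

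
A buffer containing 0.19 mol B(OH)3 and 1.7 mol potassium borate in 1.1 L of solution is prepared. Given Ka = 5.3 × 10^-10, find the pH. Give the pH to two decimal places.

pH = 10.23

pKa = −log(5.3 × 10^-10) = 9.276
Henderson–Hasselbalch: pH = pKa + log([B(OH)4-]/[B(OH)3]) = 9.276 + log(1.7/0.19)
pH = 9.276 + (+0.952) = 10.23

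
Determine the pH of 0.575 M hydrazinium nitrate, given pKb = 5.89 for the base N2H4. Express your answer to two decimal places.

N2H5+ is the conjugate acid of the weak base N2H4.
Kb = 10^(−5.89) = 1.29 × 10^-6
Ka = Kw/Kb = 1.0×10^-14 / 1.29 × 10^-6 = 7.75 × 10^-9
Ka = [H+]²/(0.575 − [H+]) = 7.75 × 10^-9
Since Ka ≪ C₀, [H+] ≈ √(Ka·C₀) = 6.68 × 10^-5 M.
([H+]/C₀ = 0.012% < 5%, so the approximation holds.)
pH = −log[H+] = −log(6.68 × 10^-5) = 4.18

pH = 4.18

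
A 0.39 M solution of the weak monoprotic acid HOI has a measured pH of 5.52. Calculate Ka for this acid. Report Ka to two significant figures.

Ka = 2.3 × 10^-11

[H+] = 10^(-5.52) = 3.02 × 10^-6 M
At equilibrium [HA] = 0.39 − 3.02 × 10^-6 = 3.90 × 10^-1 M
Ka = [H+][A-]/[HA] = (3.02 × 10^-6)² / 3.90 × 10^-1 = 2.3 × 10^-11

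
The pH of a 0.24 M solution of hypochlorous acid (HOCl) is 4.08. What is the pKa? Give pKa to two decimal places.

pKa = 7.54

[H+] = 10^(-4.08) = 8.32 × 10^-5 M
At equilibrium [HA] = 0.24 − 8.32 × 10^-5 = 2.40 × 10^-1 M
Ka = [H+][A-]/[HA] = (8.32 × 10^-5)² / 2.40 × 10^-1 = 2.88 × 10^-8
pKa = -log(2.88 × 10^-8) = 7.54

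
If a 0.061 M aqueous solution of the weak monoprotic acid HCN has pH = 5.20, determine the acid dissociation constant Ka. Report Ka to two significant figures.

Ka = 6.5 × 10^-10

[H+] = 10^(-5.20) = 6.31 × 10^-6 M
At equilibrium [HA] = 0.061 − 6.31 × 10^-6 = 6.10 × 10^-2 M
Ka = [H+][A-]/[HA] = (6.31 × 10^-6)² / 6.10 × 10^-2 = 6.5 × 10^-10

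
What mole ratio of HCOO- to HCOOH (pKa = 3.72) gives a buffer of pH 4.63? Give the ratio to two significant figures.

ratio = 8.1

pH = pKa + log(r) ⇒ log(r) = 4.63 − 3.72 = +0.91
r = [HCOO-]/[HCOOH] = 10^(+0.91) = 8.13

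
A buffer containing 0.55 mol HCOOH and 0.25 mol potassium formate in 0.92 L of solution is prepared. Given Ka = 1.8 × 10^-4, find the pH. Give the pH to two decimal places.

pH = 3.40

pKa = −log(1.8 × 10^-4) = 3.745
Using pH = pKa + log([base]/[acid]) with [base]/[acid] = 0.25/0.55:
pH = 3.745 + (-0.342) = 3.40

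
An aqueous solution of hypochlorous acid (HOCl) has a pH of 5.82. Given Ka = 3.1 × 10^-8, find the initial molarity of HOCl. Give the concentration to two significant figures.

[H+] = 10^(-5.82) = 1.51 × 10^-6 M = x
Ka = x²/(C₀ − x) ⇒ C₀ = x + x²/Ka
C₀ = 1.51 × 10^-6 + (1.51 × 10^-6)²/(3.1 × 10^-8) = 7.51 × 10^-5 M

C₀ = 7.5 × 10^-5 M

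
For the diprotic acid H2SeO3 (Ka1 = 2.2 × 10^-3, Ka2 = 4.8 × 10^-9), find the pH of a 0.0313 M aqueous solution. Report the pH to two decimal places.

pH = 2.14

Since Ka1 ≫ Ka2, the first ionization dominates [H+].
Ka1 = x²/(0.0313 − x) = 2.2 × 10^-3
Solving the quadratic: x = (−Ka1 + √(Ka1² + 4·Ka1·C₀))/2 = 7.27 × 10^-3 M
pH = −log(7.27 × 10^-3) = 2.14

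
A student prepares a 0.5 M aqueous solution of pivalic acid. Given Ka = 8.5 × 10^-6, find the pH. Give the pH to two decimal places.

pH = 2.69

(CH3)3CCOOH ⇌ (CH3)3CCOO- + H+
From the ICE table, Ka = [H+]²/(0.5 − [H+]) = 8.5 × 10^-6.
Since Ka ≪ C₀, [H+] ≈ √(Ka·C₀) = 2.06 × 10^-3 M.
([H+]/C₀ = 0.41% < 5%, so the approximation holds.)
pH = −log[H+] = −log(2.06 × 10^-3) = 2.69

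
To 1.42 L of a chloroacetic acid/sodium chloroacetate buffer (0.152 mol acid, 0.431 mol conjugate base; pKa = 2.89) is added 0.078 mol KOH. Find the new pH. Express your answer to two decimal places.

pH = 3.73

After neutralization: n(ClCH2COOH) = 0.074 mol, n(ClCH2COO-) = 0.509 mol.
pH = pKa + log([A⁻]/[HA]) = 2.89 + log(0.509/0.074) = 2.89 +0.837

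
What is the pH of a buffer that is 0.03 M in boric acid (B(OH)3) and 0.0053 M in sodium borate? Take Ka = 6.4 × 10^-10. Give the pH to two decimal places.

pKa = −log(6.4 × 10^-10) = 9.194
pH = pKa + log([A⁻]/[HA]) = 9.194 + log(0.0053/0.03)
pH = 9.194 + (-0.753) = 8.44

pH = 8.44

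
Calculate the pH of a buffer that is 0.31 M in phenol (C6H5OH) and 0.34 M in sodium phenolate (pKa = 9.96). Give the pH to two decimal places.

Henderson–Hasselbalch: pH = pKa + log([C6H5O-]/[C6H5OH]) = 9.96 + log(0.34/0.31)
pH = 9.96 + (+0.040) = 10.00

pH = 10.00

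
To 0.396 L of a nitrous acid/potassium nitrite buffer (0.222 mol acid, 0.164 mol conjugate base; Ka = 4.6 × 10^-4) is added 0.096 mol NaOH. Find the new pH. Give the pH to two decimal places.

OH- converts HNO2 to NO2-: HNO2 → 0.126 mol, NO2- → 0.26 mol.
pKa = −log(4.6 × 10^-4) = 3.337
pH = pKa + log([A⁻]/[HA]) = 3.337 + log(0.26/0.126) = 3.337 +0.315

pH = 3.65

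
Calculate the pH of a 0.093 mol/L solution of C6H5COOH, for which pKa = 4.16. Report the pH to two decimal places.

pH = 2.60

C6H5COOH ⇌ C6H5COO- + H+
Ka = 10^(−4.16) = 6.92 × 10^-5
From the ICE table, Ka = [H+]²/(0.093 − [H+]) = 6.92 × 10^-5.
Neglecting [H+] in the denominator: [H+] = √(6.92 × 10^-5 × 0.093) = 2.54 × 10^-3 M
([H+]/C₀ = 2.7% < 5%, so the approximation holds.)
pH = −log[H+] = −log(2.54 × 10^-3) = 2.60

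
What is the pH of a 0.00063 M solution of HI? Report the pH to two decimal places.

HI is a strong acid and dissociates completely, so [H+] = 0.00063 M.
pH = -log(0.00063) = 3.20

pH = 3.20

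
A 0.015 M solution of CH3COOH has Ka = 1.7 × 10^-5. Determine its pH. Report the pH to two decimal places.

CH3COOH ⇌ CH3COO- + H+
Ka = [H+]²/(0.015 − [H+]) = 1.7 × 10^-5
Neglecting [H+] in the denominator: [H+] = √(1.7 × 10^-5 × 0.015) = 5.05 × 10^-4 M
pH = −log[H+] = −log(5.05 × 10^-4) = 3.30

pH = 3.30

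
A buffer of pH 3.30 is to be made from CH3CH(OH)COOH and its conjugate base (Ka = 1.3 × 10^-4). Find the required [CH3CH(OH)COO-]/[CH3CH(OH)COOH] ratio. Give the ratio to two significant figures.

pKa = -log(1.3 × 10^-4) = 3.886
pH = pKa + log(r) ⇒ log(r) = 3.30 − 3.886 = -0.586
r = [CH3CH(OH)COO-]/[CH3CH(OH)COOH] = 10^(-0.586) = 0.259

ratio = 0.26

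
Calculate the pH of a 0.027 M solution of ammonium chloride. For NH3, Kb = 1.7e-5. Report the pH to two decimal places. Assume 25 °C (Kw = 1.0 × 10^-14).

NH4+ is the conjugate acid of the weak base NH3.
Ka = Kw/Kb = 1.0×10^-14 / 1.7 × 10^-5 = 5.88 × 10^-10
Ka = x²/(0.027 − x) = 5.88 × 10^-10
Neglecting x in the denominator: x = √(5.88 × 10^-10 × 0.027) = 3.98 × 10^-6 M
(x/C₀ = 0.015% < 5%, so the approximation holds.)
pH = −log(3.98 × 10^-6) = 5.40

pH = 5.40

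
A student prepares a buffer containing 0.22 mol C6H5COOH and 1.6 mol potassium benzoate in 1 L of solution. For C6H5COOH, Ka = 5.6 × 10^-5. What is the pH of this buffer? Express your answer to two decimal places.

pKa = −log(5.6 × 10^-5) = 4.252
Using pH = pKa + log([base]/[acid]) with [base]/[acid] = 1.6/0.22:
pH = 4.252 + (+0.862) = 5.11

pH = 5.11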